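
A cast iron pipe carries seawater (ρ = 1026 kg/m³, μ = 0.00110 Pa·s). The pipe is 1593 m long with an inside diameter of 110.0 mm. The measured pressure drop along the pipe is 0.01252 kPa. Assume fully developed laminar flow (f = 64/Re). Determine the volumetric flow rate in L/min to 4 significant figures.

For laminar flow, f = 64/Re with Re = ρVD/μ, so Darcy-Weisbach reduces to ΔP = 32μLV/D². Solving for V: V = ΔP·D²/(32μL) = 12.52·(0.11)²/(32·0.0011·1593) = 0.002702 m/s.
Check: Re = ρVD/μ = 1026·0.002702·0.11/0.0011 = 277.2 < 2300, so the laminar assumption holds.
Q = V·A = 0.002702·(π/4·0.11²) = 2.567e-05 m³/s = 1.540 L/min.

Q ≈ 1.540 L/min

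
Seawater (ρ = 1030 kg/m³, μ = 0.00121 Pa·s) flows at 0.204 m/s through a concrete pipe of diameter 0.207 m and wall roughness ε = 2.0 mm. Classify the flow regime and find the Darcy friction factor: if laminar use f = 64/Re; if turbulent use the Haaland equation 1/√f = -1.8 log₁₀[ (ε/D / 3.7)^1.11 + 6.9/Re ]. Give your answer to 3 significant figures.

f ≈ 0.0391

Re = ρVD/μ = 1030·0.204·0.207/0.00121 = 3.595e+04.
Re > 4000 → turbulent. ε/D = 0.002/0.207 = 0.00966; Haaland: 1/√f = -1.8 log₁₀[0.00136 + 0.000192] = 5.058, so f = 0.03909.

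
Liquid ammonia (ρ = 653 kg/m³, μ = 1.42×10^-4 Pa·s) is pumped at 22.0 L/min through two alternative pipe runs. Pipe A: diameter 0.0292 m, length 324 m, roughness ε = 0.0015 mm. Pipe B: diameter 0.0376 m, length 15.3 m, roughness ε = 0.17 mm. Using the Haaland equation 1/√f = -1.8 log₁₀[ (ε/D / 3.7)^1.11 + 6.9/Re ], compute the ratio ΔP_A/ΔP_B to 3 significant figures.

Pipe A: V = Q/A = 0.0003667/0.0006697 = 0.5475 m/s; Re = 7.352e+04; ε/D = 5.14e-05; Haaland → f = 0.0192; ΔP_A = f(L/D)(ρV²/2) = 2.086e+04 Pa.
Pipe B: V = Q/A = 0.0003667/0.00111 = 0.3302 m/s; Re = 5.71e+04; ε/D = 0.00452; Haaland → f = 0.03107; ΔP_B = f(L/D)(ρV²/2) = 450.2 Pa.
ΔP_A/ΔP_B = 2.086e+04/450.2 = 46.3.

ΔP_A/ΔP_B ≈ 46.3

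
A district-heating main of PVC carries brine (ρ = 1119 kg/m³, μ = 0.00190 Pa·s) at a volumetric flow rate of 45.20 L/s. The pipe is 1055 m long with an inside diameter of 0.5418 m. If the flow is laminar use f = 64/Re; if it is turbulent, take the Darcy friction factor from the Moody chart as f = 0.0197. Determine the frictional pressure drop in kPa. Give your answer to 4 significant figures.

ΔP ≈ 0.8249 kPa

Q = 45.20 L/s = 45.20/1000 = 0.0452 m³/s.
Cross-sectional area A = πD²/4 = π(0.5418)²/4 = 0.2306 m²; mean velocity V = Q/A = 0.0452/0.2306 = 0.1961 m/s.
Reynolds number Re = ρVD/μ = 1119 · 0.1961 · 0.5418 / 0.0019 = 6.256e+04.
Re > 4000 → turbulent; use the Moody-chart value f = 0.0197.
Darcy-Weisbach: ΔP = f(L/D)(ρV²/2) = 0.0197·(1055/0.5418)·(1119·0.1961²/2) = 0.0197·1947·21.51 = 824.9 Pa.
ΔP = 824.9 Pa = 0.8249 kPa.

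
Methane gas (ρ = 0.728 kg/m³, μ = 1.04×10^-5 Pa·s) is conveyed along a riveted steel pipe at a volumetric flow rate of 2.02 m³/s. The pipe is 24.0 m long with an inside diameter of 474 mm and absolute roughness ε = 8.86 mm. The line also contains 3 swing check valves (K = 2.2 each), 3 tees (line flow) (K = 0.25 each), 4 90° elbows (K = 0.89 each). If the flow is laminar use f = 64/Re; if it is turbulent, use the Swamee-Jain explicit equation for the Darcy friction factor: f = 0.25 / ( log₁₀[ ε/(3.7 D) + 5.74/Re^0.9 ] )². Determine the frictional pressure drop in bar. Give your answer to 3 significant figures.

ΔP ≈ 0.00635 bar

Cross-sectional area A = πD²/4 = π(0.474)²/4 = 0.1765 m²; mean velocity V = Q/A = 2.02/0.1765 = 11.45 m/s.
Reynolds number Re = ρVD/μ = 0.728 · 11.45 · 0.474 / 1.04e-05 = 3.798e+05.
Re > 4000 → turbulent. Relative roughness ε/D = 0.00886/0.474 = 0.0187. Swamee-Jain: f = 0.25/(log₁₀[0.0187/3.7 + 5.74/3.798e+05^0.9])² = 0.25/(log₁₀[0.00505 + 5.46e-05])² = 0.25/(-2.292)² = 0.04759.
Total minor-loss coefficient ΣK = 3·2.2 + 3·0.25 + 4·0.89 = 10.9.
ΔP = [f·L/D + ΣK]·(ρV²/2) = [0.04759·24/0.474 + 10.9]·(0.728·11.45²/2) = [2.41 + 10.9]·47.7 = 635.3 Pa.
ΔP = 635.3 Pa = 0.00635 bar.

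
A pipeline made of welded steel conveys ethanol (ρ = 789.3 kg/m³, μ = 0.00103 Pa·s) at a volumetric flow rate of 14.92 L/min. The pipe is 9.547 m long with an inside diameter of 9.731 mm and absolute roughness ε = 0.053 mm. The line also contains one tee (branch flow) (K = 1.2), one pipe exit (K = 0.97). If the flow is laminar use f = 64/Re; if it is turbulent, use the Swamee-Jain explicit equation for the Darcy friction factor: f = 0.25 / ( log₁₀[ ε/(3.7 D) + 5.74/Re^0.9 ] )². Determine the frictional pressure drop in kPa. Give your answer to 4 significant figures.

Q = 14.92 L/min = 14.92/60000 = 0.0002487 m³/s.
Cross-sectional area A = πD²/4 = π(0.009731)²/4 = 7.437e-05 m²; mean velocity V = Q/A = 0.0002487/7.437e-05 = 3.344 m/s.
Reynolds number Re = ρVD/μ = 789.3 · 3.344 · 0.009731 / 0.00103 = 2.493e+04.
Re > 4000 → turbulent. Relative roughness ε/D = 5.3e-05/0.009731 = 0.00545. Swamee-Jain: f = 0.25/(log₁₀[0.00545/3.7 + 5.74/2.493e+04^0.9])² = 0.25/(log₁₀[0.00147 + 0.000634])² = 0.25/(-2.677)² = 0.0349.
Total minor-loss coefficient ΣK = 1·1.2 + 1·0.97 = 2.17.
ΔP = [f·L/D + ΣK]·(ρV²/2) = [0.0349·9.547/0.009731 + 2.17]·(789.3·3.344²/2) = [34.24 + 2.17]·4412 = 1.606e+05 Pa.
ΔP = 1.606e+05 Pa = 160.6 kPa.

ΔP ≈ 160.6 kPa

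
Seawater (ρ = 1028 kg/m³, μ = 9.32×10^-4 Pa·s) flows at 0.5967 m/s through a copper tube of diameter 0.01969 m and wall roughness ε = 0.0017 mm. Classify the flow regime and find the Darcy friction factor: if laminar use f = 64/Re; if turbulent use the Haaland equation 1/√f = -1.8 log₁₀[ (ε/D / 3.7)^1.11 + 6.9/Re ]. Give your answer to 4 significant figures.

f ≈ 0.02890

Re = ρVD/μ = 1028·0.5967·0.01969/0.000932 = 1.296e+04.
Re > 4000 → turbulent. ε/D = 1.7e-06/0.01969 = 8.63e-05; Haaland: 1/√f = -1.8 log₁₀[7.22e-06 + 0.000532] = 5.882, so f = 0.0289.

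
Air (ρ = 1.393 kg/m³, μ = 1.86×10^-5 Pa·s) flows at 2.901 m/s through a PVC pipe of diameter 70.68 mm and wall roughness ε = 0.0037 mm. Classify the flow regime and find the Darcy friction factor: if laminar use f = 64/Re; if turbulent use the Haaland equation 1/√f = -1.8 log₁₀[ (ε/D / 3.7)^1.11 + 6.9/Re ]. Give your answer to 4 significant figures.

Re = ρVD/μ = 1.393·2.901·0.07068/1.86e-05 = 1.536e+04.
Re > 4000 → turbulent. ε/D = 3.7e-06/0.07068 = 5.23e-05; Haaland: 1/√f = -1.8 log₁₀[4.14e-06 + 0.000449] = 6.018, so f = 0.02761.

f ≈ 0.02761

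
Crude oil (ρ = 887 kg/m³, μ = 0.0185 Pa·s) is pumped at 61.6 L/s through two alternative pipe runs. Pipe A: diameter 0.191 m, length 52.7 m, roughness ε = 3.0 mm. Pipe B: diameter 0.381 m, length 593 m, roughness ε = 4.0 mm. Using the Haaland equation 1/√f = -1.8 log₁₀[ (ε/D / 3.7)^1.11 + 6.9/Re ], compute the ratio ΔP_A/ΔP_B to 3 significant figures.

Pipe A: V = Q/A = 0.0616/0.02865 = 2.15 m/s; Re = 1.969e+04; ε/D = 0.0157; Haaland → f = 0.04665; ΔP_A = f(L/D)(ρV²/2) = 2.639e+04 Pa.
Pipe B: V = Q/A = 0.0616/0.114 = 0.5403 m/s; Re = 9870; ε/D = 0.0105; Haaland → f = 0.04362; ΔP_B = f(L/D)(ρV²/2) = 8790 Pa.
ΔP_A/ΔP_B = 2.639e+04/8790 = 3.00.

ΔP_A/ΔP_B ≈ 3.00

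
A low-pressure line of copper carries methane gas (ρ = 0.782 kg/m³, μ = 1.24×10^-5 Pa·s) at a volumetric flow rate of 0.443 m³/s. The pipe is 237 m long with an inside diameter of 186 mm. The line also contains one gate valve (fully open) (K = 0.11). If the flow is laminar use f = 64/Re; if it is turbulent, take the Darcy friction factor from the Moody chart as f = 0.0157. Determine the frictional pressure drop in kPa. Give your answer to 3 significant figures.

Cross-sectional area A = πD²/4 = π(0.186)²/4 = 0.02717 m²; mean velocity V = Q/A = 0.443/0.02717 = 16.3 m/s.
Reynolds number Re = ρVD/μ = 0.782 · 16.3 · 0.186 / 1.24e-05 = 1.912e+05.
Re > 4000 → turbulent; use the Moody-chart value f = 0.0157.
Total minor-loss coefficient ΣK = 1·0.11 = 0.11.
ΔP = [f·L/D + ΣK]·(ρV²/2) = [0.0157·237/0.186 + 0.11]·(0.782·16.3²/2) = [20 + 0.11]·103.9 = 2091 Pa.
ΔP = 2091 Pa = 2.09 kPa.

ΔP ≈ 2.09 kPa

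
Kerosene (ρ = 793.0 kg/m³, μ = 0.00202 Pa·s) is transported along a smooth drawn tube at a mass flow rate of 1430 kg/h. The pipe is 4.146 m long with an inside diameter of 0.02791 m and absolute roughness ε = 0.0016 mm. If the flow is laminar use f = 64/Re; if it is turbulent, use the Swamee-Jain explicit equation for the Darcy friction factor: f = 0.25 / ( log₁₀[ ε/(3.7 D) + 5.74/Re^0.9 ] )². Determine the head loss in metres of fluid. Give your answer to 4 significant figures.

ṁ = 1430 kg/h = 1430/3600 = 0.3972 kg/s.
A = πD²/4 = π(0.02791)²/4 = 0.0006118 m²; mean velocity V = ṁ/(ρA) = 0.3972/(793 · 0.0006118) = 0.8187 m/s.
Reynolds number Re = ρVD/μ = 793 · 0.8187 · 0.02791 / 0.00202 = 8971.
Re > 4000 → turbulent. Relative roughness ε/D = 1.6e-06/0.02791 = 5.73e-05. Swamee-Jain: f = 0.25/(log₁₀[5.73e-05/3.7 + 5.74/8971^0.9])² = 0.25/(log₁₀[1.55e-05 + 0.00159])² = 0.25/(-2.794)² = 0.03202.
Darcy-Weisbach: ΔP = f(L/D)(ρV²/2) = 0.03202·(4.146/0.02791)·(793·0.8187²/2) = 0.03202·148.5·265.8 = 1264 Pa.
Head loss h_f = ΔP/(ρg) = 1264/(793·9.81) = 0.1625 m.

h_f ≈ 0.1625 m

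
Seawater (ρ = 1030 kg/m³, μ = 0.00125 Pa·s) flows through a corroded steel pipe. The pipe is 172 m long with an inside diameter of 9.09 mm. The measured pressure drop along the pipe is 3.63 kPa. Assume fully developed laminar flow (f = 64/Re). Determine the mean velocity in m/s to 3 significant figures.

For laminar flow, f = 64/Re with Re = ρVD/μ, so Darcy-Weisbach reduces to ΔP = 32μLV/D². Solving for V: V = ΔP·D²/(32μL) = 3630·(0.00909)²/(32·0.00125·172) = 0.0436 m/s.
Check: Re = ρVD/μ = 1030·0.0436·0.00909/0.00125 = 326.5 < 2300, so the laminar assumption holds.

V ≈ 0.0436 m/s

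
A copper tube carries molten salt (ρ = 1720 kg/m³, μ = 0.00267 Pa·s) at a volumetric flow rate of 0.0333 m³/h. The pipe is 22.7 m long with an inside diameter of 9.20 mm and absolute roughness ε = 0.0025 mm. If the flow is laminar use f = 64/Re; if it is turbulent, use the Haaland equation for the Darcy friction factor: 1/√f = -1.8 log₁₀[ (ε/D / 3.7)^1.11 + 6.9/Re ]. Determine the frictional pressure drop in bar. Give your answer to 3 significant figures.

Q = 0.0333 m³/h = 0.0333/3600 = 9.25e-06 m³/s.
Cross-sectional area A = πD²/4 = π(0.0092)²/4 = 6.648e-05 m²; mean velocity V = Q/A = 9.25e-06/6.648e-05 = 0.1391 m/s.
Reynolds number Re = ρVD/μ = 1720 · 0.1391 · 0.0092 / 0.00267 = 824.7.
Re < 2300 → laminar flow, so f = 64/Re = 64/824.7 = 0.07761 (the turbulent correlation is not needed).
Darcy-Weisbach: ΔP = f(L/D)(ρV²/2) = 0.07761·(22.7/0.0092)·(1720·0.1391²/2) = 0.07761·2467·16.65 = 3189 Pa.
ΔP = 3189 Pa = 0.0319 bar.

ΔP ≈ 0.0319 bar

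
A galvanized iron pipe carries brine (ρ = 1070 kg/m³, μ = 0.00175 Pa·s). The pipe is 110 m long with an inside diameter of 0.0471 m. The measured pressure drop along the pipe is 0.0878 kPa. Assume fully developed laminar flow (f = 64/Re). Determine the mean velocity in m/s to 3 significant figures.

V ≈ 0.0316 m/s

For laminar flow, f = 64/Re with Re = ρVD/μ, so Darcy-Weisbach reduces to ΔP = 32μLV/D². Solving for V: V = ΔP·D²/(32μL) = 87.8·(0.0471)²/(32·0.00175·110) = 0.03162 m/s.
Check: Re = ρVD/μ = 1070·0.03162·0.0471/0.00175 = 910.6 < 2300, so the laminar assumption holds.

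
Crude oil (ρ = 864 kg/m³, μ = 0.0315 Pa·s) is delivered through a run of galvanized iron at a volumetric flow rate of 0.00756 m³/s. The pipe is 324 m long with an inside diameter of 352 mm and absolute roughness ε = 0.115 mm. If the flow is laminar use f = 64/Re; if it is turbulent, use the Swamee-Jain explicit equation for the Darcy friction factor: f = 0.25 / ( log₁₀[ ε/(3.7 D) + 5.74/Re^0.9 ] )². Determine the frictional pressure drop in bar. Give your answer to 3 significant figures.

Cross-sectional area A = πD²/4 = π(0.352)²/4 = 0.09731 m²; mean velocity V = Q/A = 0.00756/0.09731 = 0.07769 m/s.
Reynolds number Re = ρVD/μ = 864 · 0.07769 · 0.352 / 0.0315 = 750.1.
Re < 2300 → laminar flow, so f = 64/Re = 64/750.1 = 0.08533 (the turbulent correlation is not needed).
Darcy-Weisbach: ΔP = f(L/D)(ρV²/2) = 0.08533·(324/0.352)·(864·0.07769²/2) = 0.08533·920.5·2.607 = 204.8 Pa.
ΔP = 204.8 Pa = 0.00205 bar.

ΔP ≈ 0.00205 bar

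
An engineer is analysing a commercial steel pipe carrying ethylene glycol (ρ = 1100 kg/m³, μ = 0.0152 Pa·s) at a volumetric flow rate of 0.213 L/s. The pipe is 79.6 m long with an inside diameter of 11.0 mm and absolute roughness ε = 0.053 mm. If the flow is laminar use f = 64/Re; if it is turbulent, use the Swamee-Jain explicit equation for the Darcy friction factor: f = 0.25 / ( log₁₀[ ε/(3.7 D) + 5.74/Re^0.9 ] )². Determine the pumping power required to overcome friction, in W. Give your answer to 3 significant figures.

Q = 0.213 L/s = 0.213/1000 = 0.000213 m³/s.
Cross-sectional area A = πD²/4 = π(0.011)²/4 = 9.503e-05 m²; mean velocity V = Q/A = 0.000213/9.503e-05 = 2.241 m/s.
Reynolds number Re = ρVD/μ = 1100 · 2.241 · 0.011 / 0.0152 = 1784.
Re < 2300 → laminar flow, so f = 64/Re = 64/1784 = 0.03587 (the turbulent correlation is not needed).
Darcy-Weisbach: ΔP = f(L/D)(ρV²/2) = 0.03587·(79.6/0.011)·(1100·2.241²/2) = 0.03587·7236·2763 = 7.172e+05 Pa.
Pumping power P = QΔP = 0.000213·7.172e+05 = 152.8 W = 153 W.

P ≈ 153 W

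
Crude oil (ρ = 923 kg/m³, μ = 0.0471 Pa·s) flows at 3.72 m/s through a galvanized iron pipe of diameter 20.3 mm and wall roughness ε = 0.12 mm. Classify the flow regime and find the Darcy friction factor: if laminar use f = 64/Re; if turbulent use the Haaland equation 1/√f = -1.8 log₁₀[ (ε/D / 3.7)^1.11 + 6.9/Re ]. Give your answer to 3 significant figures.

Re = ρVD/μ = 923·3.72·0.0203/0.0471 = 1480.
Re < 2300 → laminar, so f = 64/Re = 0.04325 (roughness is irrelevant in laminar flow).

f ≈ 0.0432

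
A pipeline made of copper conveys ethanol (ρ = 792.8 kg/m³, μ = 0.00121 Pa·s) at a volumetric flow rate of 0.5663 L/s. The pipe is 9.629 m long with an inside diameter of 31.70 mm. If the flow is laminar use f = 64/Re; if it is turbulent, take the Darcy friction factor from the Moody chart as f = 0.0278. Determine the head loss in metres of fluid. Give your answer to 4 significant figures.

Q = 0.5663 L/s = 0.5663/1000 = 0.0005663 m³/s.
Cross-sectional area A = πD²/4 = π(0.0317)²/4 = 0.0007892 m²; mean velocity V = Q/A = 0.0005663/0.0007892 = 0.7175 m/s.
Reynolds number Re = ρVD/μ = 792.8 · 0.7175 · 0.0317 / 0.00121 = 1.49e+04.
Re > 4000 → turbulent; use the Moody-chart value f = 0.0278.
Darcy-Weisbach: ΔP = f(L/D)(ρV²/2) = 0.0278·(9.629/0.0317)·(792.8·0.7175²/2) = 0.0278·303.8·204.1 = 1723 Pa.
Head loss h_f = ΔP/(ρg) = 1723/(792.8·9.81) = 0.2216 m.

h_f ≈ 0.2216 m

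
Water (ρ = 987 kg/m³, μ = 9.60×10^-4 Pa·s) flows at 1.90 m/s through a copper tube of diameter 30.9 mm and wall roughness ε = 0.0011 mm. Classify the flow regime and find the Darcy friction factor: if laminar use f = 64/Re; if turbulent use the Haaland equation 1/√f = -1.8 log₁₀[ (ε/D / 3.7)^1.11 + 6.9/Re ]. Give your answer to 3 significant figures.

Re = ρVD/μ = 987·1.9·0.0309/0.00096 = 6.036e+04.
Re > 4000 → turbulent. ε/D = 1.1e-06/0.0309 = 3.56e-05; Haaland: 1/√f = -1.8 log₁₀[2.7e-06 + 0.000114] = 7.077, so f = 0.01997.

f ≈ 0.0200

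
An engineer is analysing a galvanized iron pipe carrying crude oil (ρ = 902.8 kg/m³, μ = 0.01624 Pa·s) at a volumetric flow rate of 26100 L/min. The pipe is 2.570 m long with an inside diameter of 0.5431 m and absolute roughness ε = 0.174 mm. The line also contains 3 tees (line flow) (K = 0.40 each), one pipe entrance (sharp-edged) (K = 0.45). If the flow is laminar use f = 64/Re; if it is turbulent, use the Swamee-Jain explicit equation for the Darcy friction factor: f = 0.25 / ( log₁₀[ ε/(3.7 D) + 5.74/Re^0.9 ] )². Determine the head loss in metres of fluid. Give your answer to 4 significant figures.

h_f ≈ 0.3148 m

Q = 26100 L/min = 26100/60000 = 0.435 m³/s.
Cross-sectional area A = πD²/4 = π(0.5431)²/4 = 0.2317 m²; mean velocity V = Q/A = 0.435/0.2317 = 1.878 m/s.
Reynolds number Re = ρVD/μ = 902.8 · 1.878 · 0.5431 / 0.0162 = 5.669e+04.
Re > 4000 → turbulent. Relative roughness ε/D = 0.000174/0.5431 = 0.00032. Swamee-Jain: f = 0.25/(log₁₀[0.00032/3.7 + 5.74/5.669e+04^0.9])² = 0.25/(log₁₀[8.66e-05 + 0.000303])² = 0.25/(-3.41)² = 0.0215.
Total minor-loss coefficient ΣK = 3·0.4 + 1·0.45 = 1.65.
ΔP = [f·L/D + ΣK]·(ρV²/2) = [0.0215·2.57/0.5431 + 1.65]·(902.8·1.878²/2) = [0.1017 + 1.65]·1592 = 2788 Pa.
Head loss h_f = ΔP/(ρg) = 2788/(902.8·9.81) = 0.3148 m.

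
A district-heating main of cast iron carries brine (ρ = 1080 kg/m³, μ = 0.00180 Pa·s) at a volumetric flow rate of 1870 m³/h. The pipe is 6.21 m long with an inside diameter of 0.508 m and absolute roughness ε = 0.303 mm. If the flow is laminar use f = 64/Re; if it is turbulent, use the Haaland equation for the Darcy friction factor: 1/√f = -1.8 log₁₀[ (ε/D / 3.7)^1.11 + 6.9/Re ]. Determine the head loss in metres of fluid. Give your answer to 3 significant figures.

h_f ≈ 0.0733 m

Q = 1870 m³/h = 1870/3600 = 0.5194 m³/s.
Cross-sectional area A = πD²/4 = π(0.508)²/4 = 0.2027 m²; mean velocity V = Q/A = 0.5194/0.2027 = 2.563 m/s.
Reynolds number Re = ρVD/μ = 1080 · 2.563 · 0.508 / 0.0018 = 7.812e+05.
Re > 4000 → turbulent. Relative roughness ε/D = 0.000303/0.508 = 0.000596. Haaland: 1/√f = -1.8 log₁₀[(0.000596/3.7)^1.11 + 6.9/7.812e+05] = -1.8 log₁₀[6.17e-05 + 8.83e-06] = 7.473, so f = 0.01791.
Darcy-Weisbach: ΔP = f(L/D)(ρV²/2) = 0.01791·(6.21/0.508)·(1080·2.563²/2) = 0.01791·12.22·3547 = 776.4 Pa.
Head loss h_f = ΔP/(ρg) = 776.4/(1080·9.81) = 0.0733 m.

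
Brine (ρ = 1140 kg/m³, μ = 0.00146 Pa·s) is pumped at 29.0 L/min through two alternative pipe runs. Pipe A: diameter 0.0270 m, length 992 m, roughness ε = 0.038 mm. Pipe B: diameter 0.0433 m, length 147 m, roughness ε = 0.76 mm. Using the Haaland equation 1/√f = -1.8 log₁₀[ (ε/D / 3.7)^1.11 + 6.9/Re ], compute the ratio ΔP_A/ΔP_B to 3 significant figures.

ΔP_A/ΔP_B ≈ 41.6

Pipe A: V = Q/A = 0.0004833/0.0005726 = 0.8442 m/s; Re = 1.78e+04; ε/D = 0.00141; Haaland → f = 0.02902; ΔP_A = f(L/D)(ρV²/2) = 4.33e+05 Pa.
Pipe B: V = Q/A = 0.0004833/0.001473 = 0.3282 m/s; Re = 1.11e+04; ε/D = 0.0176; Haaland → f = 0.04988; ΔP_B = f(L/D)(ρV²/2) = 1.04e+04 Pa.
ΔP_A/ΔP_B = 4.33e+05/1.04e+04 = 41.6.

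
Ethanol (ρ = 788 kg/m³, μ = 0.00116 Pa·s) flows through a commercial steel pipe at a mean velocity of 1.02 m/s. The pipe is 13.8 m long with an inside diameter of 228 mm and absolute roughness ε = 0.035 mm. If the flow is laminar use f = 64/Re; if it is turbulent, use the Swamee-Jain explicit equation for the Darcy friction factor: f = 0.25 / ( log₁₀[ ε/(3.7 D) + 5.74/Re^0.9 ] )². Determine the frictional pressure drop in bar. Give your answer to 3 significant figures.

ΔP ≈ 0.00432 bar

Reynolds number Re = ρVD/μ = 788 · 1.02 · 0.228 / 0.00116 = 1.58e+05.
Re > 4000 → turbulent. Relative roughness ε/D = 3.5e-05/0.228 = 0.000154. Swamee-Jain: f = 0.25/(log₁₀[0.000154/3.7 + 5.74/1.58e+05^0.9])² = 0.25/(log₁₀[4.15e-05 + 0.00012])² = 0.25/(-3.791)² = 0.01739.
Darcy-Weisbach: ΔP = f(L/D)(ρV²/2) = 0.01739·(13.8/0.228)·(788·1.02²/2) = 0.01739·60.53·409.9 = 431.6 Pa.
ΔP = 431.6 Pa = 0.00432 bar.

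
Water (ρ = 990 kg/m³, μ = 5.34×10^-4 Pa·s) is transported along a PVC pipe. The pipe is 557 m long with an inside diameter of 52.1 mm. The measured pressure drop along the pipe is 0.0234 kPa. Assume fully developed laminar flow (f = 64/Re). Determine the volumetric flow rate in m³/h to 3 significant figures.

Q ≈ 0.0512 m³/h

For laminar flow, f = 64/Re with Re = ρVD/μ, so Darcy-Weisbach reduces to ΔP = 32μLV/D². Solving for V: V = ΔP·D²/(32μL) = 23.4·(0.0521)²/(32·0.000534·557) = 0.006673 m/s.
Check: Re = ρVD/μ = 990·0.006673·0.0521/0.000534 = 644.6 < 2300, so the laminar assumption holds.
Q = V·A = 0.006673·(π/4·0.0521²) = 1.423e-05 m³/s = 0.0512 m³/h.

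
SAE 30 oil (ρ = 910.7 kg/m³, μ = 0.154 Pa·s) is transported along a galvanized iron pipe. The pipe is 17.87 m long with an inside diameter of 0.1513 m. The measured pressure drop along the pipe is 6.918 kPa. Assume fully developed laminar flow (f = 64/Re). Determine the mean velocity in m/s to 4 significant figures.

For laminar flow, f = 64/Re with Re = ρVD/μ, so Darcy-Weisbach reduces to ΔP = 32μLV/D². Solving for V: V = ΔP·D²/(32μL) = 6918·(0.1513)²/(32·0.154·17.87) = 1.798 m/s.
Check: Re = ρVD/μ = 910.7·1.798·0.1513/0.154 = 1609 < 2300, so the laminar assumption holds.

V ≈ 1.798 m/s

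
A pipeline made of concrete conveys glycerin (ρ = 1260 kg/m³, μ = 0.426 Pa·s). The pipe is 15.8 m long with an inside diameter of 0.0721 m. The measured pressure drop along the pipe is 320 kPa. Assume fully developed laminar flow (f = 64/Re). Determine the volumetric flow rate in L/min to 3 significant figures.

Q ≈ 1890 L/min

For laminar flow, f = 64/Re with Re = ρVD/μ, so Darcy-Weisbach reduces to ΔP = 32μLV/D². Solving for V: V = ΔP·D²/(32μL) = 3.2e+05·(0.0721)²/(32·0.426·15.8) = 7.723 m/s.
Check: Re = ρVD/μ = 1260·7.723·0.0721/0.426 = 1647 < 2300, so the laminar assumption holds.
Q = V·A = 7.723·(π/4·0.0721²) = 0.03153 m³/s = 1890 L/min.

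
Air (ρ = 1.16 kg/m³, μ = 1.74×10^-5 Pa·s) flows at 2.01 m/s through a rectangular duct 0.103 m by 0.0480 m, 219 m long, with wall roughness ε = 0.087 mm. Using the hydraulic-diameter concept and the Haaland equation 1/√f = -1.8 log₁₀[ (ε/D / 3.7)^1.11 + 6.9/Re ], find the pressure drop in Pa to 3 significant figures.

ΔP ≈ 264 Pa

Hydraulic diameter D_h = 4A/P = 4·(0.103·0.048)/(2·(0.103+0.048)) = 0.01978/0.302 = 0.06548 m.
Re = ρVD_h/μ = 1.16·2.01·0.06548/1.74e-05 = 8775.
ε/D_h = 8.7e-05/0.06548 = 0.00133; Haaland gives 1/√f = -1.8 log₁₀[0.00015+0.000786] = 5.451, so f = 0.03365.
ΔP = f(L/D_h)(ρV²/2) = 0.03365·219/0.06548·2.343 = 263.7 Pa.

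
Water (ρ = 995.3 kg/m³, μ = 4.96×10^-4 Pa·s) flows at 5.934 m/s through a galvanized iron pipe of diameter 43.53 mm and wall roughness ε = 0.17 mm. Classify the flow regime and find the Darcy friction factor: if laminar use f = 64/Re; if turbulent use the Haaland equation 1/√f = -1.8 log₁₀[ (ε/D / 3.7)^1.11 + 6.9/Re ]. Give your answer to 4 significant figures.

f ≈ 0.02847

Re = ρVD/μ = 995.3·5.934·0.04353/0.000496 = 5.183e+05.
Re > 4000 → turbulent. ε/D = 0.00017/0.04353 = 0.00391; Haaland: 1/√f = -1.8 log₁₀[0.000497 + 1.33e-05] = 5.926, so f = 0.02847.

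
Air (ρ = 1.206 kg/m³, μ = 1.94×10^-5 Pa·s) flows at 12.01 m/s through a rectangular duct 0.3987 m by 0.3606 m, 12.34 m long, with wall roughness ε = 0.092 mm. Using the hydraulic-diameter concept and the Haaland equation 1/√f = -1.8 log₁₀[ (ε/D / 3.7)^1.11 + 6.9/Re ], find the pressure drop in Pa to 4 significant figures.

ΔP ≈ 46.73 Pa

Hydraulic diameter D_h = 4A/P = 4·(0.3987·0.3606)/(2·(0.3987+0.3606)) = 0.5751/1.519 = 0.3787 m.
Re = ρVD_h/μ = 1.206·12.01·0.3787/1.94e-05 = 2.827e+05.
ε/D_h = 9.2e-05/0.3787 = 0.000243; Haaland gives 1/√f = -1.8 log₁₀[2.28e-05+2.44e-05] = 7.787, so f = 0.01649.
ΔP = f(L/D_h)(ρV²/2) = 0.01649·12.34/0.3787·86.98 = 46.73 Pa.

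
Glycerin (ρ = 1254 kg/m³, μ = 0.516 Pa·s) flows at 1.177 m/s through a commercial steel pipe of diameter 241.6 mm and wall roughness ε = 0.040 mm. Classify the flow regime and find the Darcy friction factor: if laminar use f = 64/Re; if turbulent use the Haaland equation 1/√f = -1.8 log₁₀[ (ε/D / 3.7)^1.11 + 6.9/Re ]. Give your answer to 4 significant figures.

f ≈ 0.09261

Re = ρVD/μ = 1254·1.177·0.2416/0.516 = 691.1.
Re < 2300 → laminar, so f = 64/Re = 0.09261 (roughness is irrelevant in laminar flow).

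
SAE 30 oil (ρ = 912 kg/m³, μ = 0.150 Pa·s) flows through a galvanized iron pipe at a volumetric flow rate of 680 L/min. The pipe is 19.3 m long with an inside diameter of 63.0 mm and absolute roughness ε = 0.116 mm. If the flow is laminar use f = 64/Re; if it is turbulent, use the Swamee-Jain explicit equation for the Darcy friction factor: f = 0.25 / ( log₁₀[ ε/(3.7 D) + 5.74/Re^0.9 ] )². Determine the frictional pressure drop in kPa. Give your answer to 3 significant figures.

Q = 680 L/min = 680/60000 = 0.01133 m³/s.
Cross-sectional area A = πD²/4 = π(0.063)²/4 = 0.003117 m²; mean velocity V = Q/A = 0.01133/0.003117 = 3.636 m/s.
Reynolds number Re = ρVD/μ = 912 · 3.636 · 0.063 / 0.15 = 1393.
Re < 2300 → laminar flow, so f = 64/Re = 64/1393 = 0.04596 (the turbulent correlation is not needed).
Darcy-Weisbach: ΔP = f(L/D)(ρV²/2) = 0.04596·(19.3/0.063)·(912·3.636²/2) = 0.04596·306.3·6028 = 8.486e+04 Pa.
ΔP = 8.486e+04 Pa = 84.9 kPa.

ΔP ≈ 84.9 kPa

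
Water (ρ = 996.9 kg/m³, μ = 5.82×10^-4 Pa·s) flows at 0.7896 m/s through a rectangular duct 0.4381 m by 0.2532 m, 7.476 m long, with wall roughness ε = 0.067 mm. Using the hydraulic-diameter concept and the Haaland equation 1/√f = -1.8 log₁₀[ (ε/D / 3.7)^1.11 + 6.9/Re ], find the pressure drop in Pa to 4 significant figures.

Hydraulic diameter D_h = 4A/P = 4·(0.4381·0.2532)/(2·(0.4381+0.2532)) = 0.4437/1.383 = 0.3209 m.
Re = ρVD_h/μ = 996.9·0.7896·0.3209/0.000582 = 4.34e+05.
ε/D_h = 6.7e-05/0.3209 = 0.000209; Haaland gives 1/√f = -1.8 log₁₀[1.92e-05+1.59e-05] = 8.018, so f = 0.01556.
ΔP = f(L/D_h)(ρV²/2) = 0.01556·7.476/0.3209·310.8 = 112.6 Pa.

ΔP ≈ 112.6 Pa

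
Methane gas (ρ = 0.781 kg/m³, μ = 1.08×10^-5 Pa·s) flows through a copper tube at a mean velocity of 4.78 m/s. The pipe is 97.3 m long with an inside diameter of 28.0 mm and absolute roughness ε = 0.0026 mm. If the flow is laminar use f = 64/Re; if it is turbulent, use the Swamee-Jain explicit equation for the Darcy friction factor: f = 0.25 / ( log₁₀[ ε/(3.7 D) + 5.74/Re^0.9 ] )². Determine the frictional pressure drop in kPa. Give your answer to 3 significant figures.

ΔP ≈ 0.974 kPa

Reynolds number Re = ρVD/μ = 0.781 · 4.78 · 0.028 / 1.08e-05 = 9679.
Re > 4000 → turbulent. Relative roughness ε/D = 2.6e-06/0.028 = 9.29e-05. Swamee-Jain: f = 0.25/(log₁₀[9.29e-05/3.7 + 5.74/9679^0.9])² = 0.25/(log₁₀[2.51e-05 + 0.00148])² = 0.25/(-2.821)² = 0.03141.
Darcy-Weisbach: ΔP = f(L/D)(ρV²/2) = 0.03141·(97.3/0.028)·(0.781·4.78²/2) = 0.03141·3475·8.922 = 974 Pa.
ΔP = 974 Pa = 0.974 kPa.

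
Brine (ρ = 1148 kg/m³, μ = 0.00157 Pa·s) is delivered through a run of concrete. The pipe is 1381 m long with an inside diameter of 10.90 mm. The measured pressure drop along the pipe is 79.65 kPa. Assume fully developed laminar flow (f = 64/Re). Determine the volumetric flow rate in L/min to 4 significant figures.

Q ≈ 0.7636 L/min

For laminar flow, f = 64/Re with Re = ρVD/μ, so Darcy-Weisbach reduces to ΔP = 32μLV/D². Solving for V: V = ΔP·D²/(32μL) = 7.965e+04·(0.0109)²/(32·0.00157·1381) = 0.1364 m/s.
Check: Re = ρVD/μ = 1148·0.1364·0.0109/0.00157 = 1087 < 2300, so the laminar assumption holds.
Q = V·A = 0.1364·(π/4·0.0109²) = 1.273e-05 m³/s = 0.7636 L/min.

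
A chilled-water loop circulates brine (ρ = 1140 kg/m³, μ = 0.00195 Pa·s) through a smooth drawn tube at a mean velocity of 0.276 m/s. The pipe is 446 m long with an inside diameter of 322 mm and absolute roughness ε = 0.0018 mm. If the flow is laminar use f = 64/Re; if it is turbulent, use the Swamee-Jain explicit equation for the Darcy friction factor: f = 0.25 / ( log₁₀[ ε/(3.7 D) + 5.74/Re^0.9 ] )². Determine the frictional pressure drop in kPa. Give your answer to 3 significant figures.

Reynolds number Re = ρVD/μ = 1140 · 0.276 · 0.322 / 0.00195 = 5.196e+04.
Re > 4000 → turbulent. Relative roughness ε/D = 1.8e-06/0.322 = 5.59e-06. Swamee-Jain: f = 0.25/(log₁₀[5.59e-06/3.7 + 5.74/5.196e+04^0.9])² = 0.25/(log₁₀[1.51e-06 + 0.000327])² = 0.25/(-3.483)² = 0.02061.
Darcy-Weisbach: ΔP = f(L/D)(ρV²/2) = 0.02061·(446/0.322)·(1140·0.276²/2) = 0.02061·1385·43.42 = 1239 Pa.
ΔP = 1239 Pa = 1.24 kPa.

ΔP ≈ 1.24 kPa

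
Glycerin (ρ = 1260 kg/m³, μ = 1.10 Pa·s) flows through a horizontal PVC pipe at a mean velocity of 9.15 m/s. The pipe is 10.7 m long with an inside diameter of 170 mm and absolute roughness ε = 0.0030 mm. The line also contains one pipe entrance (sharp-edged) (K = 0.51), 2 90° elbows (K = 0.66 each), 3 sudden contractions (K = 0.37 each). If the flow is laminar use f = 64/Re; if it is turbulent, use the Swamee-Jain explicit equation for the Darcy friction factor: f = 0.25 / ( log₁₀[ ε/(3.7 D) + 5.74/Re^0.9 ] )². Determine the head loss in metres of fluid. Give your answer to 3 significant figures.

Reynolds number Re = ρVD/μ = 1260 · 9.15 · 0.17 / 1.1 = 1782.
Re < 2300 → laminar flow, so f = 64/Re = 64/1782 = 0.03592 (the turbulent correlation is not needed).
Total minor-loss coefficient ΣK = 1·0.51 + 2·0.66 + 3·0.37 = 2.94.
ΔP = [f·L/D + ΣK]·(ρV²/2) = [0.03592·10.7/0.17 + 2.94]·(1260·9.15²/2) = [2.261 + 2.94]·5.275e+04 = 2.743e+05 Pa.
Head loss h_f = ΔP/(ρg) = 2.743e+05/(1260·9.81) = 22.2 m.

h_f ≈ 22.2 m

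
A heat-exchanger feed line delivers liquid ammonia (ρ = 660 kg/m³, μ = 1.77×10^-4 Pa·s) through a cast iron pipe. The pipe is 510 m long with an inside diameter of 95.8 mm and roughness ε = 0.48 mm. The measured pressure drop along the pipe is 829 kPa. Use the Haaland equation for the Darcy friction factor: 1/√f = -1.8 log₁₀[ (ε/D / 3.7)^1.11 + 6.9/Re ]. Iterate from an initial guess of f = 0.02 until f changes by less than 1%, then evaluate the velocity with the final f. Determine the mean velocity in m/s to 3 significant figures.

V ≈ 3.93 m/s

Rearranging Darcy-Weisbach: V = √(2·ΔP·D/(f·L·ρ)). With ε/D = 0.00048/0.0958 = 0.00501, iterate starting from f = 0.02:
  f = 0.02 → V = √(2·8.29e+05·0.0958/(0.02·510·660)) = 4.857 m/s; Re = ρVD/μ = 1.735e+06; f → 0.0305
  f = 0.0305 → V = 3.934 m/s; Re = 1.405e+06; f → 0.03051
Converged (Δf/f < 1%). With the final f = 0.03051: V = √(2·8.29e+05·0.0958/(0.03051·510·660)) = 3.933 m/s.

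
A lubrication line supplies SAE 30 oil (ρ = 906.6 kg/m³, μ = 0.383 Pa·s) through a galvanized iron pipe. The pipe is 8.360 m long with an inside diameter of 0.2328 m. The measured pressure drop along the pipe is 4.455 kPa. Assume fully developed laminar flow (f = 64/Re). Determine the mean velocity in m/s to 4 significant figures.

V ≈ 2.356 m/s

For laminar flow, f = 64/Re with Re = ρVD/μ, so Darcy-Weisbach reduces to ΔP = 32μLV/D². Solving for V: V = ΔP·D²/(32μL) = 4455·(0.2328)²/(32·0.383·8.36) = 2.356 m/s.
Check: Re = ρVD/μ = 906.6·2.356·0.2328/0.383 = 1299 < 2300, so the laminar assumption holds.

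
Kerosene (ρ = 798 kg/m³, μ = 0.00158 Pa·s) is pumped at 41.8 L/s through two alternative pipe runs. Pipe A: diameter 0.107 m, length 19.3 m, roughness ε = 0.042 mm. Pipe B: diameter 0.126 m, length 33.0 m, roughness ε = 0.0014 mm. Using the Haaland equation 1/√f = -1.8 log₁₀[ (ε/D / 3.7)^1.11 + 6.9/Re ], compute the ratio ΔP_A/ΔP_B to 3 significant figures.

Pipe A: V = Q/A = 0.0418/0.008992 = 4.649 m/s; Re = 2.512e+05; ε/D = 0.000393; Haaland → f = 0.01767; ΔP_A = f(L/D)(ρV²/2) = 2.749e+04 Pa.
Pipe B: V = Q/A = 0.0418/0.01247 = 3.352 m/s; Re = 2.133e+05; ε/D = 1.11e-05; Haaland → f = 0.01538; ΔP_B = f(L/D)(ρV²/2) = 1.806e+04 Pa.
ΔP_A/ΔP_B = 2.749e+04/1.806e+04 = 1.52.

ΔP_A/ΔP_B ≈ 1.52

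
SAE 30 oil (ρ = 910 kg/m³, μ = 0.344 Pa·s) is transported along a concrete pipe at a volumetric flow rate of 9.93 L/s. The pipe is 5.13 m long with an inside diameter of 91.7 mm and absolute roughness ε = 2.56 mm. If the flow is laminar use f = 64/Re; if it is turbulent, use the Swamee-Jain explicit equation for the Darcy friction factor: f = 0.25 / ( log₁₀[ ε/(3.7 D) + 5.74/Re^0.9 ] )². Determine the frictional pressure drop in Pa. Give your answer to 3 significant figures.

ΔP ≈ 10100 Pa

Q = 9.93 L/s = 9.93/1000 = 0.00993 m³/s.
Cross-sectional area A = πD²/4 = π(0.0917)²/4 = 0.006604 m²; mean velocity V = Q/A = 0.00993/0.006604 = 1.504 m/s.
Reynolds number Re = ρVD/μ = 910 · 1.504 · 0.0917 / 0.344 = 364.7.
Re < 2300 → laminar flow, so f = 64/Re = 64/364.7 = 0.1755 (the turbulent correlation is not needed).
Darcy-Weisbach: ΔP = f(L/D)(ρV²/2) = 0.1755·(5.13/0.0917)·(910·1.504²/2) = 0.1755·55.94·1029 = 1.01e+04 Pa.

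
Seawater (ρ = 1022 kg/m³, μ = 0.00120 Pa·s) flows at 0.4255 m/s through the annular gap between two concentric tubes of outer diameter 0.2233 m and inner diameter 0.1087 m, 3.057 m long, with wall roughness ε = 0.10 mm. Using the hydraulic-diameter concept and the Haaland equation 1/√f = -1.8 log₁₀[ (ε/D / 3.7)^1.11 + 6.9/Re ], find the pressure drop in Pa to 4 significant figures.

Hydraulic diameter D_h = 4A/P = D_o - D_i = 0.2233 - 0.1087 = 0.1146 m.
Re = ρVD_h/μ = 1022·0.4255·0.1146/0.0012 = 4.153e+04.
ε/D_h = 0.0001/0.1146 = 0.000873; Haaland gives 1/√f = -1.8 log₁₀[9.41e-05+0.000166] = 6.452, so f = 0.02402.
ΔP = f(L/D_h)(ρV²/2) = 0.02402·3.057/0.1146·92.52 = 59.28 Pa.

ΔP ≈ 59.28 Pa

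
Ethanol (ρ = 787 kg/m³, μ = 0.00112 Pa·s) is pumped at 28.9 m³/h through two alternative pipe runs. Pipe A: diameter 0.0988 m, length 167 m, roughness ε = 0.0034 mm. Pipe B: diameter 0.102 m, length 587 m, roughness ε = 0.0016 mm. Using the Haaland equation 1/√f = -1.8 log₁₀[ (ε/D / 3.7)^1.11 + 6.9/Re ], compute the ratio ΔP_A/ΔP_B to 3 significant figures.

ΔP_A/ΔP_B ≈ 0.333

Pipe A: V = Q/A = 0.008028/0.007667 = 1.047 m/s; Re = 7.27e+04; ε/D = 3.44e-05; Haaland → f = 0.01919; ΔP_A = f(L/D)(ρV²/2) = 1.399e+04 Pa.
Pipe B: V = Q/A = 0.008028/0.008171 = 0.9824 m/s; Re = 7.041e+04; ε/D = 1.57e-05; Haaland → f = 0.01925; ΔP_B = f(L/D)(ρV²/2) = 4.208e+04 Pa.
ΔP_A/ΔP_B = 1.399e+04/4.208e+04 = 0.333.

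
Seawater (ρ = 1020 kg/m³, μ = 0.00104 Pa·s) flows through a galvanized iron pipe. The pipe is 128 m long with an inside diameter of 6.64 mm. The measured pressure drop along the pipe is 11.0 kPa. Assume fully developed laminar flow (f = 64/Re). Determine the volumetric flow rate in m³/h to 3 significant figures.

For laminar flow, f = 64/Re with Re = ρVD/μ, so Darcy-Weisbach reduces to ΔP = 32μLV/D². Solving for V: V = ΔP·D²/(32μL) = 1.1e+04·(0.00664)²/(32·0.00104·128) = 0.1139 m/s.
Check: Re = ρVD/μ = 1020·0.1139·0.00664/0.00104 = 741.4 < 2300, so the laminar assumption holds.
Q = V·A = 0.1139·(π/4·0.00664²) = 3.942e-06 m³/s = 0.0142 m³/h.

Q ≈ 0.0142 m³/h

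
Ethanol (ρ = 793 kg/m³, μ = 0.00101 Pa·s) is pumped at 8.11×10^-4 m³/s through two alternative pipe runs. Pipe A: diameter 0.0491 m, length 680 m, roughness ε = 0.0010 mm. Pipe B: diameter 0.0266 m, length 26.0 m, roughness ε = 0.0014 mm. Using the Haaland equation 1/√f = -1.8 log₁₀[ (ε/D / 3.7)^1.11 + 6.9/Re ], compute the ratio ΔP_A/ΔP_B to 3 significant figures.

Pipe A: V = Q/A = 0.000811/0.001893 = 0.4283 m/s; Re = 1.651e+04; ε/D = 2.04e-05; Haaland → f = 0.02706; ΔP_A = f(L/D)(ρV²/2) = 2.726e+04 Pa.
Pipe B: V = Q/A = 0.000811/0.0005557 = 1.459 m/s; Re = 3.048e+04; ε/D = 5.26e-05; Haaland → f = 0.02333; ΔP_B = f(L/D)(ρV²/2) = 1.926e+04 Pa.
ΔP_A/ΔP_B = 2.726e+04/1.926e+04 = 1.42.

ΔP_A/ΔP_B ≈ 1.42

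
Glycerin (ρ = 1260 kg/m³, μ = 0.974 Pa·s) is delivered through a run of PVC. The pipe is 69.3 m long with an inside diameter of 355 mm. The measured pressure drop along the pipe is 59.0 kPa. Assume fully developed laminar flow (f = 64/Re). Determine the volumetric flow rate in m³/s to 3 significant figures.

For laminar flow, f = 64/Re with Re = ρVD/μ, so Darcy-Weisbach reduces to ΔP = 32μLV/D². Solving for V: V = ΔP·D²/(32μL) = 5.9e+04·(0.355)²/(32·0.974·69.3) = 3.442 m/s.
Check: Re = ρVD/μ = 1260·3.442·0.355/0.974 = 1581 < 2300, so the laminar assumption holds.
Q = V·A = 3.442·(π/4·0.355²) = 0.3407 m³/s = 0.341 m³/s.

Q ≈ 0.341 m³/s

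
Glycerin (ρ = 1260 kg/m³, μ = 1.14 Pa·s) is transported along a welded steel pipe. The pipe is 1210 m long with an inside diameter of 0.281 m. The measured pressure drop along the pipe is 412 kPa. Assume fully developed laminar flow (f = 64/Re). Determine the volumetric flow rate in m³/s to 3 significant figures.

Q ≈ 0.0457 m³/s

For laminar flow, f = 64/Re with Re = ρVD/μ, so Darcy-Weisbach reduces to ΔP = 32μLV/D². Solving for V: V = ΔP·D²/(32μL) = 4.12e+05·(0.281)²/(32·1.14·1210) = 0.737 m/s.
Check: Re = ρVD/μ = 1260·0.737·0.281/1.14 = 228.9 < 2300, so the laminar assumption holds.
Q = V·A = 0.737·(π/4·0.281²) = 0.04571 m³/s = 0.0457 m³/s.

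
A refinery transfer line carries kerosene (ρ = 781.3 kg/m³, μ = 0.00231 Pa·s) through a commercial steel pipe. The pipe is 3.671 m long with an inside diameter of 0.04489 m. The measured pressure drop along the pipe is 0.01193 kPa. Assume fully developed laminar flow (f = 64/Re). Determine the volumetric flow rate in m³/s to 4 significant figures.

Q ≈ 1.402×10^-4 m³/s

For laminar flow, f = 64/Re with Re = ρVD/μ, so Darcy-Weisbach reduces to ΔP = 32μLV/D². Solving for V: V = ΔP·D²/(32μL) = 11.93·(0.04489)²/(32·0.00231·3.671) = 0.08859 m/s.
Check: Re = ρVD/μ = 781.3·0.08859·0.04489/0.00231 = 1345 < 2300, so the laminar assumption holds.
Q = V·A = 0.08859·(π/4·0.04489²) = 0.0001402 m³/s = 1.402×10^-4 m³/s.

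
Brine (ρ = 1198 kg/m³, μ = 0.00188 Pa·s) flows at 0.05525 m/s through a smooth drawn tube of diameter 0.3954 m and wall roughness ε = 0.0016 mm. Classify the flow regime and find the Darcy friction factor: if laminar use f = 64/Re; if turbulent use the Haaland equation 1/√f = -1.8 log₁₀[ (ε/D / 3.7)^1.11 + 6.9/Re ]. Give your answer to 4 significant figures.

Re = ρVD/μ = 1198·0.05525·0.3954/0.00188 = 1.392e+04.
Re > 4000 → turbulent. ε/D = 1.6e-06/0.3954 = 4.05e-06; Haaland: 1/√f = -1.8 log₁₀[2.42e-07 + 0.000496] = 5.948, so f = 0.02826.

f ≈ 0.02826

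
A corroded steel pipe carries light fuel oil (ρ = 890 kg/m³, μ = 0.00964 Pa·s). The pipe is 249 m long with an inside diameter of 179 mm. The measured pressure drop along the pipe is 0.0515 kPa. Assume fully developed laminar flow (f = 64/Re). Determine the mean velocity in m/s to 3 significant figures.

V ≈ 0.0215 m/s

For laminar flow, f = 64/Re with Re = ρVD/μ, so Darcy-Weisbach reduces to ΔP = 32μLV/D². Solving for V: V = ΔP·D²/(32μL) = 51.5·(0.179)²/(32·0.00964·249) = 0.02148 m/s.
Check: Re = ρVD/μ = 890·0.02148·0.179/0.00964 = 355 < 2300, so the laminar assumption holds.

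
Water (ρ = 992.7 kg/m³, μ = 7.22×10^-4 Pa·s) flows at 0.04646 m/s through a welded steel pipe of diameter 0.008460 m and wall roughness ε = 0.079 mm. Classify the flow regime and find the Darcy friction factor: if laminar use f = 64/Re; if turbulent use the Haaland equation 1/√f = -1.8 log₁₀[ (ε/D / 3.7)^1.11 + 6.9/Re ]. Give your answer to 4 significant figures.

Re = ρVD/μ = 992.7·0.04646·0.00846/0.000722 = 540.4.
Re < 2300 → laminar, so f = 64/Re = 0.1184 (roughness is irrelevant in laminar flow).

f ≈ 0.1184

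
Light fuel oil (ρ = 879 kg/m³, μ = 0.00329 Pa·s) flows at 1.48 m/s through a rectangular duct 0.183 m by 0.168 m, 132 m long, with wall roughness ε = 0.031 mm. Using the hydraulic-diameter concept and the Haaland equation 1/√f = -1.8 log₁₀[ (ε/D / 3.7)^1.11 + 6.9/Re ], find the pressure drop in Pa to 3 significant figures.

ΔP ≈ 14400 Pa

Hydraulic diameter D_h = 4A/P = 4·(0.183·0.168)/(2·(0.183+0.168)) = 0.123/0.702 = 0.1752 m.
Re = ρVD_h/μ = 879·1.48·0.1752/0.00329 = 6.927e+04.
ε/D_h = 3.1e-05/0.1752 = 0.000177; Haaland gives 1/√f = -1.8 log₁₀[1.6e-05+9.96e-05] = 7.087, so f = 0.01991.
ΔP = f(L/D_h)(ρV²/2) = 0.01991·132/0.1752·962.7 = 1.444e+04 Pa.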